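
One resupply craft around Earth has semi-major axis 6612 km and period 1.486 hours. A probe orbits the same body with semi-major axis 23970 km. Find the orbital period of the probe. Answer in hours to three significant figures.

T₂ ≈ 10.3 hours

Kepler's third law: T² ∝ a³, so T₂ = T₁ (a₂/a₁)^(3/2).
a₂/a₁ = 3.625, (a₂/a₁)^(3/2) = 6.902.
T₂ = 1.486 × 6.902 = 10.26 hours.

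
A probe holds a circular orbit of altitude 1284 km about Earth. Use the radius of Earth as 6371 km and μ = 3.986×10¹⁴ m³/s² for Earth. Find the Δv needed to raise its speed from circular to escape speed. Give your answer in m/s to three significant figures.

Δv ≈ 2990 m/s

r = 6371 + 1284 = 7655.0 km = 7.6550×10⁶ m.
Circular speed v_c = √(μ/r) = 7216 m/s.
Escape speed v_esc = √(2μ/r) = √2 × v_c = 10200 m/s.
Δv = v_esc − v_c = 2989 m/s.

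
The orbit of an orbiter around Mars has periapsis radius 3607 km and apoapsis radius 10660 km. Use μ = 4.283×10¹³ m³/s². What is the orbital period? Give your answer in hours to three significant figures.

T ≈ 5.08 hours

Semi-major axis a = (r_p + r_a)/2 = (3607.0 + 10660)/2 = 7133.5 km = 7.134×10⁶ m.
By Kepler's third law T = 2π√(a³/μ) = 2π × 2.911×10³ = 1.829×10⁴ s.
= 5.081 hours.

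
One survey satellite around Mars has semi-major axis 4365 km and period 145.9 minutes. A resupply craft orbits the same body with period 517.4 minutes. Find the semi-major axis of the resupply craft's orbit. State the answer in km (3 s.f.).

a₂ ≈ 10200 km

Kepler's third law: a³ ∝ T², so a₂ = a₁ (T₂/T₁)^(2/3).
T₂/T₁ = 3.546, (T₂/T₁)^(2/3) = 2.325.
a₂ = 4365 × 2.325 = 10150 km.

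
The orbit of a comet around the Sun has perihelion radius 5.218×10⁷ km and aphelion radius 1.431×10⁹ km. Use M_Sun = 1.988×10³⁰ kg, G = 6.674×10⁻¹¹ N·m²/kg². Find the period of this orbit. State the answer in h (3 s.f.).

μ = GM = 6.674×10⁻¹¹ × 1.988×10³⁰ = 1.327×10²⁰ m³/s².
Semi-major axis a = (r_p + r_a)/2 = (5.2180×10⁷ + 1.4310×10⁹)/2 = 7.4159×10⁸ km = 7.416×10¹¹ m.
By Kepler's third law T = 2π√(a³/μ) = 2π × 5.544×10⁷ = 3.484×10⁸ s.
= 96770 h.

T ≈ 96800 h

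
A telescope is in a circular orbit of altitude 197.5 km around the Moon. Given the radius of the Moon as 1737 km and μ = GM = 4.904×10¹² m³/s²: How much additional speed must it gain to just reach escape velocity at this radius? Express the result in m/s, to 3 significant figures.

r = 1737 + 197.5 = 1934.5 km = 1.9345×10⁶ m.
Circular speed v_c = √(μ/r) = 1592 m/s.
Escape speed v_esc = √(2μ/r) = √2 × v_c = 2252 m/s.
Δv = v_esc − v_c = 659.5 m/s.

Δv ≈ 660 m/s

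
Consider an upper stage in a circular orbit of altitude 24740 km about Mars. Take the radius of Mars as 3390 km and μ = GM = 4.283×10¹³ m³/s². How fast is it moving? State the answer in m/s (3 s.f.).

v ≈ 1230 m/s

r = 3390 + 24740 = 28130 km = 2.8130×10⁷ m.
For a circular orbit v = √(μ/r) = √(4.283×10¹³ / 2.813×10⁷) = √(1.523×10⁶) = 1234 m/s.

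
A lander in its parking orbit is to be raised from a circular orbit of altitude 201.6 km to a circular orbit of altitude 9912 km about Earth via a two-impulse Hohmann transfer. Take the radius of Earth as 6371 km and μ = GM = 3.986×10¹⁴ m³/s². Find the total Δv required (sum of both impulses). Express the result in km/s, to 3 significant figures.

r₁ = 6371 + 201.6 = 6572.6 km = 6.5726×10⁶ m.
r₂ = 6371 + 9912 = 16283 km = 1.6283×10⁷ m.
Transfer ellipse a_t = (r₁ + r₂)/2 = 1.143×10⁷ m.
At r₁: circular v_c1 = √(μ/r₁) = 7788 m/s; transfer-perigee v_p = √[μ(2/r₁ − 1/a_t)] = 9296 m/s.
Δv₁ = v_p − v_c1 = 1508 m/s.
At r₂: circular v_c2 = √(μ/r₂) = 4948 m/s; transfer-apogee v_a = √[μ(2/r₂ − 1/a_t)] = 3752 m/s.
Δv₂ = v_c2 − v_a = 1195 m/s.
Total Δv = Δv₁ + Δv₂ = 2704 m/s = 2.704 km/s.

Δv_total ≈ 2.70 km/s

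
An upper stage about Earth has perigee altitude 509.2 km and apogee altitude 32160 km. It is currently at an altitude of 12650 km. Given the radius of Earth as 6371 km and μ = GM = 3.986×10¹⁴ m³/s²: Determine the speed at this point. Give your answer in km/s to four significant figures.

r_p = 6371 + 509.2 = 6880.2 km = 6.8802×10⁶ m.
r_a = 6371 + 32160 = 38531 km = 3.8531×10⁷ m.
r = 6371 + 12650 = 19021 km = 1.902×10⁷ m.
Semi-major axis a = (r_p + r_a)/2 = 22706 km = 2.271×10⁷ m.
Vis-viva: v² = μ(2/r − 1/a) = 3.986×10¹⁴ × (1.051×10⁻⁷ − 4.404×10⁻⁸) = 2.436×10⁷ m²/s².
v = 4935 m/s = 4.935 km/s.

v ≈ 4.935 km/s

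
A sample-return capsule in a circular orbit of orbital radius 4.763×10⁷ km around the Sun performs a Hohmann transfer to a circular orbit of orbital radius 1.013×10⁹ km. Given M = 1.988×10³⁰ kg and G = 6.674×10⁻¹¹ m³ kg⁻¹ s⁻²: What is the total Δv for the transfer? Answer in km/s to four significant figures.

Δv_total ≈ 28.18 km/s

μ = GM = 6.674×10⁻¹¹ × 1.988×10³⁰ = 1.327×10²⁰ m³/s².
r₁ = 4.763×10⁷ km = 4.763×10¹⁰ m.
r₂ = 1.013×10⁹ km = 1.013×10¹² m.
Transfer ellipse a_t = (r₁ + r₂)/2 = 5.303×10¹¹ m.
At r₁: circular v_c1 = √(μ/r₁) = 52780 m/s; transfer-perihelion v_p = √[μ(2/r₁ − 1/a_t)] = 72950 m/s.
Δv₁ = v_p − v_c1 = 20170 m/s.
At r₂: circular v_c2 = √(μ/r₂) = 11440 m/s; transfer-aphelion v_a = √[μ(2/r₂ − 1/a_t)] = 3430 m/s.
Δv₂ = v_c2 − v_a = 8015 m/s.
Total Δv = Δv₁ + Δv₂ = 28180 m/s = 28.18 km/s.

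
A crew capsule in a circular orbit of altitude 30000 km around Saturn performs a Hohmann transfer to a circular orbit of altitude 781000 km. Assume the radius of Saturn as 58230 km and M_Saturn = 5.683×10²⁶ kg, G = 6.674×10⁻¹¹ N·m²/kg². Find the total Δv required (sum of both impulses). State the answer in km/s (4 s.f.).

μ = GM = 6.674×10⁻¹¹ × 5.683×10²⁶ = 3.793×10¹⁶ m³/s².
r₁ = 58230 + 30000 = 88230 km = 8.8230×10⁷ m.
r₂ = 58230 + 781000 = 839230 km = 8.3923×10⁸ m.
Transfer ellipse a_t = (r₁ + r₂)/2 = 4.637×10⁸ m.
At r₁: circular v_c1 = √(μ/r₁) = 20730 m/s; transfer-perikrone v_p = √[μ(2/r₁ − 1/a_t)] = 27890 m/s.
Δv₁ = v_p − v_c1 = 7159 m/s.
At r₂: circular v_c2 = √(μ/r₂) = 6723 m/s; transfer-apokrone v_a = √[μ(2/r₂ − 1/a_t)] = 2932 m/s.
Δv₂ = v_c2 − v_a = 3790 m/s.
Total Δv = Δv₁ + Δv₂ = 10950 m/s = 10.95 km/s.

Δv_total ≈ 10.95 km/s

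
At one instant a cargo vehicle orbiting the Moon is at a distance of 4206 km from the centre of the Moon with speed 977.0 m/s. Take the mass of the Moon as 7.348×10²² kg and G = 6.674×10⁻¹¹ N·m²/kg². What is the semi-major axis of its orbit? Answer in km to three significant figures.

a ≈ 3560 km

μ = GM = 6.674×10⁻¹¹ × 7.348×10²² = 4.904×10¹² m³/s².
r = 4.206×10⁶ m.
Specific orbital energy ε = v²/2 − μ/r = (977.0)²/2 − 4.904×10¹²/4.206×10⁶ = -6.887×10⁵ J/kg.
Since ε = −μ/(2a), a = −μ/(2ε) = 3.560×10⁶ m = 3560.4 km.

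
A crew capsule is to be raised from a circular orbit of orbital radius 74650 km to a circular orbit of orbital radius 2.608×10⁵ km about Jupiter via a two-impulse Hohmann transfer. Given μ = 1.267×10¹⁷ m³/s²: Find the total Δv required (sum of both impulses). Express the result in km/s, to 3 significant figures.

r₁ = 74650 km = 7.465×10⁷ m.
r₂ = 2.608×10⁵ km = 2.608×10⁸ m.
Transfer ellipse a_t = (r₁ + r₂)/2 = 1.677×10⁸ m.
At r₁: circular v_c1 = √(μ/r₁) = 41200 m/s; transfer-perijove v_p = √[μ(2/r₁ − 1/a_t)] = 51370 m/s.
Δv₁ = v_p − v_c1 = 10170 m/s.
At r₂: circular v_c2 = √(μ/r₂) = 22040 m/s; transfer-apojove v_a = √[μ(2/r₂ − 1/a_t)] = 14700 m/s.
Δv₂ = v_c2 − v_a = 7337 m/s.
Total Δv = Δv₁ + Δv₂ = 17510 m/s = 17.51 km/s.

Δv_total ≈ 17.5 km/s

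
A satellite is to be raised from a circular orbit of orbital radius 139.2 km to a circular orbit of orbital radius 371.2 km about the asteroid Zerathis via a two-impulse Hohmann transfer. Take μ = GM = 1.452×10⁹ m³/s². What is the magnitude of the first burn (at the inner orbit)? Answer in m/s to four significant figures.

Δv ≈ 21.04 m/s

r₁ = 139.2 km = 1.392×10⁵ m.
r₂ = 371.2 km = 3.712×10⁵ m.
Transfer ellipse a_t = (r₁ + r₂)/2 = 2.552×10⁵ m.
At r₁: circular v_c1 = √(μ/r₁) = 102.1 m/s; transfer-periapsis v_p = √[μ(2/r₁ − 1/a_t)] = 123.2 m/s.
Δv₁ = v_p − v_c1 = 21.04 m/s.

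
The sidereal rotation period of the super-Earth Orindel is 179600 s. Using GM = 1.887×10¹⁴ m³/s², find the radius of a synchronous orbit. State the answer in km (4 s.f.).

A synchronous orbit has period T, so by Kepler's third law a = (μT²/4π²)^(1/3).
μT²/4π² = 1.887×10¹⁴ × (1.796×10⁵)² / 39.48 = 1.542×10²³ m³.
a = 5.362×10⁷ m = 53622 km.

r_sync ≈ 53620 km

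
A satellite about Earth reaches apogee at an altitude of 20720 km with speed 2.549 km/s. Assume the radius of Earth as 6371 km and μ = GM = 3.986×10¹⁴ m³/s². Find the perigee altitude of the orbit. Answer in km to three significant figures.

r_a = 6371 + 20720 = 27091 km = 2.709×10⁷ m.
Specific energy ε = v²/2 − μ/r = -1.146×10⁷ J/kg, so a = −μ/(2ε) = 1.738×10⁷ m.
The apsides satisfy r_p + r_a = 2a, so the perigee radius is 2a − r_a = 7.677×10⁶ m = 7676.7 km.
Perigee altitude = 7676.7 − 6371 = 1305.7 km.

perigee altitude ≈ 1310 km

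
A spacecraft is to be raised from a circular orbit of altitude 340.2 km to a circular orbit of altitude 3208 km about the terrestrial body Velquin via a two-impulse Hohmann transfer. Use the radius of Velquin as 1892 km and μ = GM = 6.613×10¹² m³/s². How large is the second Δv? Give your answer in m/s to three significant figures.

r₁ = 1892 + 340.2 = 2232.2 km = 2.2322×10⁶ m.
r₂ = 1892 + 3208 = 5100.0 km = 5.1000×10⁶ m.
Transfer ellipse a_t = (r₁ + r₂)/2 = 3.666×10⁶ m.
At r₁: circular v_c1 = √(μ/r₁) = 1721 m/s; transfer-periapsis v_p = √[μ(2/r₁ − 1/a_t)] = 2030 m/s.
At r₂: circular v_c2 = √(μ/r₂) = 1139 m/s; transfer-apoapsis v_a = √[μ(2/r₂ − 1/a_t)] = 888.5 m/s.
Δv₂ = v_c2 − v_a = 250.2 m/s.

Δv ≈ 250 m/s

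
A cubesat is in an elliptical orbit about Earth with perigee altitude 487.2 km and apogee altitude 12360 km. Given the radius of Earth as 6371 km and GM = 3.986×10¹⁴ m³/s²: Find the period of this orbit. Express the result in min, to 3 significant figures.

r_p = 6371 + 487.2 = 6858.2 km = 6.8582×10⁶ m.
r_a = 6371 + 12360 = 18731 km = 1.8731×10⁷ m.
Semi-major axis a = (r_p + r_a)/2 = (6858.2 + 18731)/2 = 12795 km = 1.279×10⁷ m.
By Kepler's third law T = 2π√(a³/μ) = 2π × 2.292×10³ = 1.440×10⁴ s.
= 240.0 min.

T ≈ 240 min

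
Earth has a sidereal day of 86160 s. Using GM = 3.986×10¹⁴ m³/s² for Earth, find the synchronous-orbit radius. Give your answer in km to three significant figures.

A synchronous orbit has period T, so by Kepler's third law a = (μT²/4π²)^(1/3).
μT²/4π² = 3.986×10¹⁴ × (8.616×10⁴)² / 39.48 = 7.495×10²² m³.
a = 4.216×10⁷ m = 42163 km.

r_sync ≈ 42200 km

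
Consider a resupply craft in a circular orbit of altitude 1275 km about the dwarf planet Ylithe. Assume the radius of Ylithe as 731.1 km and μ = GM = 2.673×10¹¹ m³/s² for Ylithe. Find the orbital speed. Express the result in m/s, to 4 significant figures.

v ≈ 365.0 m/s

r = 731.1 + 1275 = 2006.1 km = 2.0061×10⁶ m.
For a circular orbit v = √(μ/r) = √(2.673×10¹¹ / 2.006×10⁶) = √(1.332×10⁵) = 365.0 m/s.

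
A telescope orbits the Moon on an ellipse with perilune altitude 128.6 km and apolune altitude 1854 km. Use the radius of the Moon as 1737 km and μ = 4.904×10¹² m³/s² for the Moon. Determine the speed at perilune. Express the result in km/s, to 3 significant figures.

r_p = 1737 + 128.6 = 1865.6 km = 1.8656×10⁶ m.
r_a = 1737 + 1854 = 3591.0 km = 3.5910×10⁶ m.
Semi-major axis a = (r_p + r_a)/2 = 2728.3 km = 2.728×10⁶ m.
Vis-viva: v² = μ(2/r − 1/a) = 4.904×10¹² × (1.072×10⁻⁶ − 3.665×10⁻⁷) = 3.460×10⁶ m²/s².
v = 1860 m/s = 1.860 km/s.

v ≈ 1.86 km/s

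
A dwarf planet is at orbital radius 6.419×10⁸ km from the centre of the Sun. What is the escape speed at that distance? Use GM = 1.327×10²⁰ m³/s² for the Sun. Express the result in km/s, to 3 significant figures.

v_esc ≈ 20.3 km/s

r = 6.419×10⁸ km = 6.419×10¹¹ m.
Escape speed v_esc = √(2μ/r) = √(2 × 1.327×10²⁰ / 6.419×10¹¹) = √(4.135×10⁸) = 20330 m/s.
= 20.33 km/s.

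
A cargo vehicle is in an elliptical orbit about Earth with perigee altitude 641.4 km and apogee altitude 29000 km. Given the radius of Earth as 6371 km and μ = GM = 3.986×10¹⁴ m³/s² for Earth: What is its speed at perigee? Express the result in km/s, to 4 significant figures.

r_p = 6371 + 641.4 = 7012.4 km = 7.0124×10⁶ m.
r_a = 6371 + 29000 = 35371 km = 3.5371×10⁷ m.
Semi-major axis a = (r_p + r_a)/2 = 21192 km = 2.119×10⁷ m.
Vis-viva: v² = μ(2/r − 1/a) = 3.986×10¹⁴ × (2.852×10⁻⁷ − 4.719×10⁻⁸) = 9.488×10⁷ m²/s².
v = 9740 m/s = 9.740 km/s.

v ≈ 9.740 km/s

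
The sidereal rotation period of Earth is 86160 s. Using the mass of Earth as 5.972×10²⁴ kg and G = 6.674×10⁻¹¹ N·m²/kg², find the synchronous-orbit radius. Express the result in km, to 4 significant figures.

μ = GM = 6.674×10⁻¹¹ × 5.972×10²⁴ = 3.986×10¹⁴ m³/s².
A synchronous orbit has period T, so by Kepler's third law a = (μT²/4π²)^(1/3).
μT²/4π² = 3.986×10¹⁴ × (8.616×10⁴)² / 39.48 = 7.495×10²² m³.
a = 4.216×10⁷ m = 42162 km.

r_sync ≈ 42160 km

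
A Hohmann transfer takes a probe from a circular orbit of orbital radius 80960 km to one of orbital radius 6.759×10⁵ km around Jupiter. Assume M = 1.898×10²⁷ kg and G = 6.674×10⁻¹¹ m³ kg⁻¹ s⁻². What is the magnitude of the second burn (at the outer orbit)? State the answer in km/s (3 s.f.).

μ = GM = 6.674×10⁻¹¹ × 1.898×10²⁷ = 1.267×10¹⁷ m³/s².
r₁ = 80960 km = 8.096×10⁷ m.
r₂ = 6.759×10⁵ km = 6.759×10⁸ m.
Transfer ellipse a_t = (r₁ + r₂)/2 = 3.784×10⁸ m.
At r₁: circular v_c1 = √(μ/r₁) = 39560 m/s; transfer-perijove v_p = √[μ(2/r₁ − 1/a_t)] = 52860 m/s.
At r₂: circular v_c2 = √(μ/r₂) = 13690 m/s; transfer-apojove v_a = √[μ(2/r₂ − 1/a_t)] = 6332 m/s.
Δv₂ = v_c2 − v_a = 7358 m/s.
= 7.358 km/s.

Δv ≈ 7.36 km/s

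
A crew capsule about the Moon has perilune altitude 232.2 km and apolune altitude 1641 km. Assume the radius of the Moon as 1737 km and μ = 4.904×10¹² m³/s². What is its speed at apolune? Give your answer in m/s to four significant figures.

v ≈ 1034 m/s

r_p = 1737 + 232.2 = 1969.2 km = 1.9692×10⁶ m.
r_a = 1737 + 1641 = 3378.0 km = 3.3780×10⁶ m.
Semi-major axis a = (r_p + r_a)/2 = 2673.6 km = 2.674×10⁶ m.
Vis-viva: v² = μ(2/r − 1/a) = 4.904×10¹² × (5.921×10⁻⁷ − 3.740×10⁻⁷) = 1.069×10⁶ m²/s².
v = 1034 m/s.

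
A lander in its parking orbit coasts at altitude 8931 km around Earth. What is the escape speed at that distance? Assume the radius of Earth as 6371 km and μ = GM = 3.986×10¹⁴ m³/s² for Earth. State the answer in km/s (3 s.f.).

v_esc ≈ 7.22 km/s

r = 6371 + 8931 = 15302 km = 1.5302×10⁷ m.
Escape speed v_esc = √(2μ/r) = √(2 × 3.986×10¹⁴ / 1.530×10⁷) = √(5.210×10⁷) = 7218 m/s.
= 7.218 km/s.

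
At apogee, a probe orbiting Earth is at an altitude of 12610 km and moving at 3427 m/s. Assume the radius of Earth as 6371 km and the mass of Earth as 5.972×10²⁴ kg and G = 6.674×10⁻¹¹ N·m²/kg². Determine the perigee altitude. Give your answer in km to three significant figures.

perigee altitude ≈ 998 km

μ = GM = 6.674×10⁻¹¹ × 5.972×10²⁴ = 3.986×10¹⁴ m³/s².
r_a = 6371 + 12610 = 18981 km = 1.898×10⁷ m.
Specific energy ε = v²/2 − μ/r = -1.513×10⁷ J/kg, so a = −μ/(2ε) = 1.317×10⁷ m.
The apsides satisfy r_p + r_a = 2a, so the perigee radius is 2a − r_a = 7.369×10⁶ m = 7368.6 km.
Perigee altitude = 7368.6 − 6371 = 997.61 km.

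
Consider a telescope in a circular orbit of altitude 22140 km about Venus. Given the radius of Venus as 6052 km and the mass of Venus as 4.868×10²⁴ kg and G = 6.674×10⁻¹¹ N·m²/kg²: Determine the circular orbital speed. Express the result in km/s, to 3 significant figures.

v ≈ 3.39 km/s

μ = GM = 6.674×10⁻¹¹ × 4.868×10²⁴ = 3.249×10¹⁴ m³/s².
r = 6052 + 22140 = 28192 km = 2.8192×10⁷ m.
For a circular orbit v = √(μ/r) = √(3.249×10¹⁴ / 2.819×10⁷) = √(1.152×10⁷) = 3395 m/s.
That is 3.395 km/s.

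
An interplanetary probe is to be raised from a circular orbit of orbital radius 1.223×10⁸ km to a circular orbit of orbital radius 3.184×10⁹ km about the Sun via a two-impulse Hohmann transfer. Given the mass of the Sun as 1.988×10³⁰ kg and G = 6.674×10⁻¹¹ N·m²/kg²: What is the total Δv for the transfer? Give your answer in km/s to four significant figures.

Δv_total ≈ 17.47 km/s

μ = GM = 6.674×10⁻¹¹ × 1.988×10³⁰ = 1.327×10²⁰ m³/s².
r₁ = 1.223×10⁸ km = 1.223×10¹¹ m.
r₂ = 3.184×10⁹ km = 3.184×10¹² m.
Transfer ellipse a_t = (r₁ + r₂)/2 = 1.653×10¹² m.
At r₁: circular v_c1 = √(μ/r₁) = 32940 m/s; transfer-perihelion v_p = √[μ(2/r₁ − 1/a_t)] = 45710 m/s.
Δv₁ = v_p − v_c1 = 12770 m/s.
At r₂: circular v_c2 = √(μ/r₂) = 6455 m/s; transfer-aphelion v_a = √[μ(2/r₂ − 1/a_t)] = 1756 m/s.
Δv₂ = v_c2 − v_a = 4699 m/s.
Total Δv = Δv₁ + Δv₂ = 17470 m/s = 17.47 km/s.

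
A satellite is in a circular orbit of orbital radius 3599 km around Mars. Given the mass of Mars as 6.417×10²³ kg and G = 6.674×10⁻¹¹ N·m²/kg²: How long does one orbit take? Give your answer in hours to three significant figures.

T ≈ 1.82 hours

μ = GM = 6.674×10⁻¹¹ × 6.417×10²³ = 4.283×10¹³ m³/s².
r = 3599 km = 3.599×10⁶ m.
Kepler's third law: T = 2π√(r³/μ) = 2π√((3.599×10⁶)³ / 4.283×10¹³).
r³/μ = 1.088×10⁶ s², so T = 2π × 1.043×10³ = 6.555×10³ s.
Converting: 6.555×10³ s ÷ 3600 = 1.821 hours.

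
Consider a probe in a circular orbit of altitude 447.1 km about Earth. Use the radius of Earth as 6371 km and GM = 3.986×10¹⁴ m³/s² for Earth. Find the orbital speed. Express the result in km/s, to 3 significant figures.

r = 6371 + 447.1 = 6818.1 km = 6.8181×10⁶ m.
For a circular orbit v = √(μ/r) = √(3.986×10¹⁴ / 6.818×10⁶) = √(5.846×10⁷) = 7646 m/s.
That is 7.646 km/s.

v ≈ 7.65 km/s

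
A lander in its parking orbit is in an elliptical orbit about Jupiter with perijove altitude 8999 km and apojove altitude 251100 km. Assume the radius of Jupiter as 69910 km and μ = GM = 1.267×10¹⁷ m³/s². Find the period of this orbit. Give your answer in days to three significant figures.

T ≈ 0.578 days

r_p = 69910 + 8999 = 78909 km = 7.8909×10⁷ m.
r_a = 69910 + 251100 = 321010 km = 3.2101×10⁸ m.
Semi-major axis a = (r_p + r_a)/2 = (78909 + 3.2101×10⁵)/2 = 1.9996×10⁵ km = 2.000×10⁸ m.
By Kepler's third law T = 2π√(a³/μ) = 2π × 7.944×10³ = 4.991×10⁴ s.
= 0.5777 days.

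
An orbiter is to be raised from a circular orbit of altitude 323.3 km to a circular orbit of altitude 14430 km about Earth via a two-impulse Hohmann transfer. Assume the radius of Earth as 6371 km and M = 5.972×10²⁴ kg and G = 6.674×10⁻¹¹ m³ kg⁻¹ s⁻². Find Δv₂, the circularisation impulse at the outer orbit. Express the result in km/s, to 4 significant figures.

μ = GM = 6.674×10⁻¹¹ × 5.972×10²⁴ = 3.986×10¹⁴ m³/s².
r₁ = 6371 + 323.3 = 6694.3 km = 6.6943×10⁶ m.
r₂ = 6371 + 14430 = 20801 km = 2.0801×10⁷ m.
Transfer ellipse a_t = (r₁ + r₂)/2 = 1.375×10⁷ m.
At r₁: circular v_c1 = √(μ/r₁) = 7716 m/s; transfer-perigee v_p = √[μ(2/r₁ − 1/a_t)] = 9491 m/s.
At r₂: circular v_c2 = √(μ/r₂) = 4377 m/s; transfer-apogee v_a = √[μ(2/r₂ − 1/a_t)] = 3055 m/s.
Δv₂ = v_c2 − v_a = 1323 m/s.
= 1.323 km/s.

Δv ≈ 1.323 km/s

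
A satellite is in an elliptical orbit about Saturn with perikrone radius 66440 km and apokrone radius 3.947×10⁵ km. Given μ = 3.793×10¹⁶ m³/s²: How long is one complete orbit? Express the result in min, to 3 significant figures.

Semi-major axis a = (r_p + r_a)/2 = (66440 + 3.9470×10⁵)/2 = 2.3057×10⁵ km = 2.306×10⁸ m.
By Kepler's third law T = 2π√(a³/μ) = 2π × 1.798×10⁴ = 1.130×10⁵ s.
= 1883 min.

T ≈ 1880 min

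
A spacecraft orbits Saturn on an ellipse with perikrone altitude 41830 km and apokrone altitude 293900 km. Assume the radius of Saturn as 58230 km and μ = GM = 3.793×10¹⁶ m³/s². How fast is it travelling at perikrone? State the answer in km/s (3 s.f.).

v ≈ 24.3 km/s

r_p = 58230 + 41830 = 100060 km = 1.0006×10⁸ m.
r_a = 58230 + 293900 = 352130 km = 3.5213×10⁸ m.
Semi-major axis a = (r_p + r_a)/2 = 2.2610×10⁵ km = 2.261×10⁸ m.
Vis-viva: v² = μ(2/r − 1/a) = 3.793×10¹⁶ × (1.999×10⁻⁸ − 4.423×10⁻⁹) = 5.904×10⁸ m²/s².
v = 24300 m/s = 24.30 km/s.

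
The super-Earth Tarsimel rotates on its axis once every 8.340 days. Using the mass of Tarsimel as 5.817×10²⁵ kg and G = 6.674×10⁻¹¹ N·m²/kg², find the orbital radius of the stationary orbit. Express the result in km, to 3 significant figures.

μ = GM = 6.674×10⁻¹¹ × 5.817×10²⁵ = 3.882×10¹⁵ m³/s².
T = 8.340 days = 7.206×10⁵ s.
A synchronous orbit has period T, so by Kepler's third law a = (μT²/4π²)^(1/3).
μT²/4π² = 3.882×10¹⁵ × (7.206×10⁵)² / 39.48 = 5.106×10²⁵ m³.
a = 3.710×10⁸ m = 3.7099×10⁵ km.

r_sync ≈ 3.71×10⁵ km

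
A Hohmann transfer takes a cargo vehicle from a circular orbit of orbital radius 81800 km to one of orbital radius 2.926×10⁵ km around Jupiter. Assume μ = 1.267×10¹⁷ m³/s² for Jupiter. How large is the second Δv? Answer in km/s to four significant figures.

Δv ≈ 7.054 km/s

r₁ = 81800 km = 8.180×10⁷ m.
r₂ = 2.926×10⁵ km = 2.926×10⁸ m.
Transfer ellipse a_t = (r₁ + r₂)/2 = 1.872×10⁸ m.
At r₁: circular v_c1 = √(μ/r₁) = 39360 m/s; transfer-perijove v_p = √[μ(2/r₁ − 1/a_t)] = 49200 m/s.
At r₂: circular v_c2 = √(μ/r₂) = 20810 m/s; transfer-apojove v_a = √[μ(2/r₂ − 1/a_t)] = 13760 m/s.
Δv₂ = v_c2 − v_a = 7054 m/s.
= 7.054 km/s.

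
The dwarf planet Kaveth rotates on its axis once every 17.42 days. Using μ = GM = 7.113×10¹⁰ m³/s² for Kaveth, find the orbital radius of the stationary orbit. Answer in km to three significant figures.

r_sync ≈ 16000 km

T = 17.42 days = 1.505×10⁶ s.
A synchronous orbit has period T, so by Kepler's third law a = (μT²/4π²)^(1/3).
μT²/4π² = 7.113×10¹⁰ × (1.505×10⁶)² / 39.48 = 4.081×10²¹ m³.
a = 1.598×10⁷ m = 15981 km.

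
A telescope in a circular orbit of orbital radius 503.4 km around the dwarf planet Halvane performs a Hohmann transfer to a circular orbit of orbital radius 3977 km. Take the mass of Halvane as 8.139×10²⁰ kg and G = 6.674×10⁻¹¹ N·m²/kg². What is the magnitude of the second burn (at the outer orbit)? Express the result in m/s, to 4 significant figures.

Δv ≈ 61.47 m/s

μ = GM = 6.674×10⁻¹¹ × 8.139×10²⁰ = 5.432×10¹⁰ m³/s².
r₁ = 503.4 km = 5.034×10⁵ m.
r₂ = 3977 km = 3.977×10⁶ m.
Transfer ellipse a_t = (r₁ + r₂)/2 = 2.240×10⁶ m.
At r₁: circular v_c1 = √(μ/r₁) = 328.5 m/s; transfer-periapsis v_p = √[μ(2/r₁ − 1/a_t)] = 437.7 m/s.
At r₂: circular v_c2 = √(μ/r₂) = 116.9 m/s; transfer-apoapsis v_a = √[μ(2/r₂ − 1/a_t)] = 55.40 m/s.
Δv₂ = v_c2 − v_a = 61.47 m/s.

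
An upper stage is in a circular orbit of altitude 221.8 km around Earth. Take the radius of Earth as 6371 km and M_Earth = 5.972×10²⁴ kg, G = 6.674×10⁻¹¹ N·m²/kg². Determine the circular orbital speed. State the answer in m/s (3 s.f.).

μ = GM = 6.674×10⁻¹¹ × 5.972×10²⁴ = 3.986×10¹⁴ m³/s².
r = 6371 + 221.8 = 6592.8 km = 6.5928×10⁶ m.
For a circular orbit v = √(μ/r) = √(3.986×10¹⁴ / 6.593×10⁶) = √(6.046×10⁷) = 7775 m/s.

v ≈ 7780 m/s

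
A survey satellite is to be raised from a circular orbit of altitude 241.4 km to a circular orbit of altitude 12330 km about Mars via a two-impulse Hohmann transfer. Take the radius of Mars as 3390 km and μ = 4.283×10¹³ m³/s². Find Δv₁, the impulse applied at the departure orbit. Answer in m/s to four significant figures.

r₁ = 3390 + 241.4 = 3631.4 km = 3.6314×10⁶ m.
r₂ = 3390 + 12330 = 15720 km = 1.5720×10⁷ m.
Transfer ellipse a_t = (r₁ + r₂)/2 = 9.676×10⁶ m.
At r₁: circular v_c1 = √(μ/r₁) = 3434 m/s; transfer-periapsis v_p = √[μ(2/r₁ − 1/a_t)] = 4377 m/s.
Δv₁ = v_p − v_c1 = 943.2 m/s.

Δv ≈ 943.2 m/s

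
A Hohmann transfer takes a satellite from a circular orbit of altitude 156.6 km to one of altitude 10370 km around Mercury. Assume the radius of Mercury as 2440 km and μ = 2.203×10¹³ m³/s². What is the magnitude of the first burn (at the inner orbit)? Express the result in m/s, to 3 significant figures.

Δv ≈ 843 m/s

r₁ = 2440 + 156.6 = 2596.6 km = 2.5966×10⁶ m.
r₂ = 2440 + 10370 = 12810 km = 1.2810×10⁷ m.
Transfer ellipse a_t = (r₁ + r₂)/2 = 7.703×10⁶ m.
At r₁: circular v_c1 = √(μ/r₁) = 2913 m/s; transfer-periherm v_p = √[μ(2/r₁ − 1/a_t)] = 3756 m/s.
Δv₁ = v_p − v_c1 = 843.4 m/s.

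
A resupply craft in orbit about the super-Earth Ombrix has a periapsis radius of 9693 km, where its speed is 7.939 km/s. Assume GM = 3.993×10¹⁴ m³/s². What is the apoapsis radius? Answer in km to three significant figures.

r_p = 9.693×10⁶ m.
Specific energy ε = v²/2 − μ/r = -9.681×10⁶ J/kg, so a = −μ/(2ε) = 2.062×10⁷ m.
The apsides satisfy r_p + r_a = 2a, so the apoapsis radius is 2a − r_p = 3.155×10⁷ m = 31554 km.

apoapsis radius ≈ 31600 km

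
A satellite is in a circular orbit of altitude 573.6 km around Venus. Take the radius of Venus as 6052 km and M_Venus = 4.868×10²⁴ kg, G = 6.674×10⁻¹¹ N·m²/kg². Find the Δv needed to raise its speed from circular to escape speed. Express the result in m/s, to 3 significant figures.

μ = GM = 6.674×10⁻¹¹ × 4.868×10²⁴ = 3.249×10¹⁴ m³/s².
r = 6052 + 573.6 = 6625.6 km = 6.6256×10⁶ m.
Circular speed v_c = √(μ/r) = 7003 m/s.
Escape speed v_esc = √(2μ/r) = √2 × v_c = 9903 m/s.
Δv = v_esc − v_c = 2901 m/s.

Δv ≈ 2900 m/s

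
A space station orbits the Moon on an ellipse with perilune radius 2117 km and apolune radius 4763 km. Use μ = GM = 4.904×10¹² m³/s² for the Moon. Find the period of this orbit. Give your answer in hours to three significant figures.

Semi-major axis a = (r_p + r_a)/2 = (2117.0 + 4763.0)/2 = 3440.0 km = 3.440×10⁶ m.
By Kepler's third law T = 2π√(a³/μ) = 2π × 2.881×10³ = 1.810×10⁴ s.
= 5.029 hours.

T ≈ 5.03 hours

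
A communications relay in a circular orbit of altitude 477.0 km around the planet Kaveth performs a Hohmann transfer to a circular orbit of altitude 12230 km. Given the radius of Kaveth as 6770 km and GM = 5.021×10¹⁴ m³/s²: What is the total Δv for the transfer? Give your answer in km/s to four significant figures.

Δv_total ≈ 3.012 km/s

r₁ = 6770 + 477.0 = 7247.0 km = 7.2470×10⁶ m.
r₂ = 6770 + 12230 = 19000 km = 1.9000×10⁷ m.
Transfer ellipse a_t = (r₁ + r₂)/2 = 1.312×10⁷ m.
At r₁: circular v_c1 = √(μ/r₁) = 8324 m/s; transfer-periapsis v_p = √[μ(2/r₁ − 1/a_t)] = 10020 m/s.
Δv₁ = v_p − v_c1 = 1692 m/s.
At r₂: circular v_c2 = √(μ/r₂) = 5141 m/s; transfer-apoapsis v_a = √[μ(2/r₂ − 1/a_t)] = 3820 m/s.
Δv₂ = v_c2 − v_a = 1321 m/s.
Total Δv = Δv₁ + Δv₂ = 3012 m/s = 3.012 km/s.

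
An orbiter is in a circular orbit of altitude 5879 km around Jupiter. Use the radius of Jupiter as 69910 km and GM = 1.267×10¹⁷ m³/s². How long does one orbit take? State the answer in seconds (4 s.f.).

r = 69910 + 5879 = 75789 km = 7.5789×10⁷ m.
Kepler's third law: T = 2π√(r³/μ) = 2π√((7.579×10⁷)³ / 1.267×10¹⁷).
r³/μ = 3.436×10⁶ s², so T = 2π × 1.854×10³ = 1.165×10⁴ s.

T ≈ 11650 seconds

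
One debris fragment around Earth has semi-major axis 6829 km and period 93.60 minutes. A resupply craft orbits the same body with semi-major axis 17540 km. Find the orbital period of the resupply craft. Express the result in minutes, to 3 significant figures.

Kepler's third law: T² ∝ a³, so T₂ = T₁ (a₂/a₁)^(3/2).
a₂/a₁ = 2.568, (a₂/a₁)^(3/2) = 4.116.
T₂ = 93.60 × 4.116 = 385.3 minutes.

T₂ ≈ 385 minutes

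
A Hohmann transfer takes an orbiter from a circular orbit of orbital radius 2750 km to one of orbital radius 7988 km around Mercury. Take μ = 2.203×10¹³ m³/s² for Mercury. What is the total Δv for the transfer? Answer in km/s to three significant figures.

Δv_total ≈ 1.09 km/s

r₁ = 2750 km = 2.750×10⁶ m.
r₂ = 7988 km = 7.988×10⁶ m.
Transfer ellipse a_t = (r₁ + r₂)/2 = 5.369×10⁶ m.
At r₁: circular v_c1 = √(μ/r₁) = 2830 m/s; transfer-periherm v_p = √[μ(2/r₁ − 1/a_t)] = 3452 m/s.
Δv₁ = v_p − v_c1 = 622.0 m/s.
At r₂: circular v_c2 = √(μ/r₂) = 1661 m/s; transfer-apoherm v_a = √[μ(2/r₂ − 1/a_t)] = 1189 m/s.
Δv₂ = v_c2 − v_a = 472.2 m/s.
Total Δv = Δv₁ + Δv₂ = 1094 m/s = 1.094 km/s.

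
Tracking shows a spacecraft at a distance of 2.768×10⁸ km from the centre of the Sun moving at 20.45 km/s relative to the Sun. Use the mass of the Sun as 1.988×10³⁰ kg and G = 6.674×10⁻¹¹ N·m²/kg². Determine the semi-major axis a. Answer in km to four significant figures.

a ≈ 2.455×10⁸ km

μ = GM = 6.674×10⁻¹¹ × 1.988×10³⁰ = 1.327×10²⁰ m³/s².
r = 2.768×10¹¹ m.
Vis-viva rearranged: 1/a = 2/r − v²/μ = 7.225×10⁻¹² − 3.152×10⁻¹² = 4.073×10⁻¹² m⁻¹.
a = 2.455×10¹¹ m = 2.4549×10⁸ km.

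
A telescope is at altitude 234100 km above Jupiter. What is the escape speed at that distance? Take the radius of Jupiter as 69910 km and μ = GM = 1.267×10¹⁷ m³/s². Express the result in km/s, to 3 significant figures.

v_esc ≈ 28.9 km/s

r = 69910 + 234100 = 304010 km = 3.0401×10⁸ m.
Escape speed v_esc = √(2μ/r) = √(2 × 1.267×10¹⁷ / 3.040×10⁸) = √(8.335×10⁸) = 28870 m/s.
= 28.87 km/s.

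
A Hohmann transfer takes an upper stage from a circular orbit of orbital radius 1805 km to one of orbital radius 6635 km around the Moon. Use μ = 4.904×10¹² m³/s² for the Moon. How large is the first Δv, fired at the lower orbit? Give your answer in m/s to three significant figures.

r₁ = 1805 km = 1.805×10⁶ m.
r₂ = 6635 km = 6.635×10⁶ m.
Transfer ellipse a_t = (r₁ + r₂)/2 = 4.220×10⁶ m.
At r₁: circular v_c1 = √(μ/r₁) = 1648 m/s; transfer-perilune v_p = √[μ(2/r₁ − 1/a_t)] = 2067 m/s.
Δv₁ = v_p − v_c1 = 418.5 m/s.

Δv ≈ 419 m/s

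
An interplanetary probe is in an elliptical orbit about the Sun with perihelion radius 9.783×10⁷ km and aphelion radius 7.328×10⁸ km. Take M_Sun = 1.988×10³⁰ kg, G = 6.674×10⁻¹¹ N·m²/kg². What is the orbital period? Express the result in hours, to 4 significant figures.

μ = GM = 6.674×10⁻¹¹ × 1.988×10³⁰ = 1.327×10²⁰ m³/s².
Semi-major axis a = (r_p + r_a)/2 = (9.7830×10⁷ + 7.3280×10⁸)/2 = 4.1532×10⁸ km = 4.153×10¹¹ m.
By Kepler's third law T = 2π√(a³/μ) = 2π × 2.324×10⁷ = 1.460×10⁸ s.
= 40550 hours.

T ≈ 40550 hours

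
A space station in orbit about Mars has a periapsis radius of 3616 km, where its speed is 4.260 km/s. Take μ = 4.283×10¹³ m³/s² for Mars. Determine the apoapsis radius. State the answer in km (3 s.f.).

r_p = 3.616×10⁶ m.
Specific energy ε = v²/2 − μ/r = -2.771×10⁶ J/kg, so a = −μ/(2ε) = 7.729×10⁶ m.
The apsides satisfy r_p + r_a = 2a, so the apoapsis radius is 2a − r_p = 1.184×10⁷ m = 11842 km.

apoapsis radius ≈ 11800 km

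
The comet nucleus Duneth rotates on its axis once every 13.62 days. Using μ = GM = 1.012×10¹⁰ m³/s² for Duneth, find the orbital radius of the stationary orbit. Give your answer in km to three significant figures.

r_sync ≈ 7080 km

T = 13.62 days = 1.177×10⁶ s.
A synchronous orbit has period T, so by Kepler's third law a = (μT²/4π²)^(1/3).
μT²/4π² = 1.012×10¹⁰ × (1.177×10⁶)² / 39.48 = 3.550×10²⁰ m³.
a = 7.081×10⁶ m = 7080.6 km.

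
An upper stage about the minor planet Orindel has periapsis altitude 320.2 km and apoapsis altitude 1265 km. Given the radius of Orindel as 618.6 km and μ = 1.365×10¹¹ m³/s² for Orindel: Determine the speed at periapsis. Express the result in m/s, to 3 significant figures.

v ≈ 441 m/s

r_p = 618.6 + 320.2 = 938.80 km = 9.3880×10⁵ m.
r_a = 618.6 + 1265 = 1883.6 km = 1.8836×10⁶ m.
Semi-major axis a = (r_p + r_a)/2 = 1411.2 km = 1.411×10⁶ m.
Vis-viva: v² = μ(2/r − 1/a) = 1.365×10¹¹ × (2.130×10⁻⁶ − 7.086×10⁻⁷) = 1.941×10⁵ m²/s².
v = 440.5 m/s.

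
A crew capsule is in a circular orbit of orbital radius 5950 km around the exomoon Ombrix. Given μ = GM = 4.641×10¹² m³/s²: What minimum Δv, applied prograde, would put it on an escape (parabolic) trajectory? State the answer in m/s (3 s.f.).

r = 5950 km = 5.950×10⁶ m.
Circular speed v_c = √(μ/r) = 883.2 m/s.
Escape speed v_esc = √(2μ/r) = √2 × v_c = 1249 m/s.
Δv = v_esc − v_c = 365.8 m/s.

Δv ≈ 366 m/s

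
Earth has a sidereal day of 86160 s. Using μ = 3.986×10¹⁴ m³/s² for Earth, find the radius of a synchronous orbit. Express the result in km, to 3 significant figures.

A synchronous orbit has period T, so by Kepler's third law a = (μT²/4π²)^(1/3).
μT²/4π² = 3.986×10¹⁴ × (8.616×10⁴)² / 39.48 = 7.495×10²² m³.
a = 4.216×10⁷ m = 42163 km.

r_sync ≈ 42200 km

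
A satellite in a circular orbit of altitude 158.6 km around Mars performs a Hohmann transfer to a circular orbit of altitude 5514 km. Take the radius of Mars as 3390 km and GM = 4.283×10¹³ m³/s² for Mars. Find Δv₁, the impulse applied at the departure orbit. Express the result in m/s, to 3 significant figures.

Δv ≈ 680 m/s

r₁ = 3390 + 158.6 = 3548.6 km = 3.5486×10⁶ m.
r₂ = 3390 + 5514 = 8904.0 km = 8.9040×10⁶ m.
Transfer ellipse a_t = (r₁ + r₂)/2 = 6.226×10⁶ m.
At r₁: circular v_c1 = √(μ/r₁) = 3474 m/s; transfer-periapsis v_p = √[μ(2/r₁ − 1/a_t)] = 4155 m/s.
Δv₁ = v_p − v_c1 = 680.4 m/s.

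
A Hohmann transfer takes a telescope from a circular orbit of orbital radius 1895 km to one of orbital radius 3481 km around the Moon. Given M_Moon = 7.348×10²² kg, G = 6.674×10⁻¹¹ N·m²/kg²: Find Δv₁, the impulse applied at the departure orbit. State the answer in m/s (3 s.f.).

Δv ≈ 222 m/s

μ = GM = 6.674×10⁻¹¹ × 7.348×10²² = 4.904×10¹² m³/s².
r₁ = 1895 km = 1.895×10⁶ m.
r₂ = 3481 km = 3.481×10⁶ m.
Transfer ellipse a_t = (r₁ + r₂)/2 = 2.688×10⁶ m.
At r₁: circular v_c1 = √(μ/r₁) = 1609 m/s; transfer-perilune v_p = √[μ(2/r₁ − 1/a_t)] = 1831 m/s.
Δv₁ = v_p − v_c1 = 222.0 m/s.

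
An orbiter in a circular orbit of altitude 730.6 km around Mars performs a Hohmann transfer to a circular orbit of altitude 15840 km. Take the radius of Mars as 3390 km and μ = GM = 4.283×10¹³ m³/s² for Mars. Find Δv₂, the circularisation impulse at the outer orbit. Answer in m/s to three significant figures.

Δv ≈ 606 m/s

r₁ = 3390 + 730.6 = 4120.6 km = 4.1206×10⁶ m.
r₂ = 3390 + 15840 = 19230 km = 1.9230×10⁷ m.
Transfer ellipse a_t = (r₁ + r₂)/2 = 1.168×10⁷ m.
At r₁: circular v_c1 = √(μ/r₁) = 3224 m/s; transfer-periapsis v_p = √[μ(2/r₁ − 1/a_t)] = 4138 m/s.
At r₂: circular v_c2 = √(μ/r₂) = 1492 m/s; transfer-apoapsis v_a = √[μ(2/r₂ − 1/a_t)] = 886.6 m/s.
Δv₂ = v_c2 − v_a = 605.8 m/s.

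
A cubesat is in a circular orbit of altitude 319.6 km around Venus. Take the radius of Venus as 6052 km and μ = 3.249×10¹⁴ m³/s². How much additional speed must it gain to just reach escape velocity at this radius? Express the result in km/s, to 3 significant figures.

r = 6052 + 319.6 = 6371.6 km = 6.3716×10⁶ m.
Circular speed v_c = √(μ/r) = 7141 m/s.
Escape speed v_esc = √(2μ/r) = √2 × v_c = 10100 m/s.
Δv = v_esc − v_c = 2958 m/s = 2.958 km/s.

Δv ≈ 2.96 km/s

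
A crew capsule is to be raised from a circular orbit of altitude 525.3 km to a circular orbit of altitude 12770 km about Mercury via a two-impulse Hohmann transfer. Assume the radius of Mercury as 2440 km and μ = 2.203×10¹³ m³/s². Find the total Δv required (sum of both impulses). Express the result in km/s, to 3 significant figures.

r₁ = 2440 + 525.3 = 2965.3 km = 2.9653×10⁶ m.
r₂ = 2440 + 12770 = 15210 km = 1.5210×10⁷ m.
Transfer ellipse a_t = (r₁ + r₂)/2 = 9.088×10⁶ m.
At r₁: circular v_c1 = √(μ/r₁) = 2726 m/s; transfer-periherm v_p = √[μ(2/r₁ − 1/a_t)] = 3526 m/s.
Δv₁ = v_p − v_c1 = 800.6 m/s.
At r₂: circular v_c2 = √(μ/r₂) = 1203 m/s; transfer-apoherm v_a = √[μ(2/r₂ − 1/a_t)] = 687.5 m/s.
Δv₂ = v_c2 − v_a = 516.0 m/s.
Total Δv = Δv₁ + Δv₂ = 1317 m/s = 1.317 km/s.

Δv_total ≈ 1.32 km/s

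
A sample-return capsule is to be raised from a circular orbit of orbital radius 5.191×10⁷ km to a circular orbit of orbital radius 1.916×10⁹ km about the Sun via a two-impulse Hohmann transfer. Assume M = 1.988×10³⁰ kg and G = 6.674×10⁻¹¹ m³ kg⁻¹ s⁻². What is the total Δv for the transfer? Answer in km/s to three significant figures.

μ = GM = 6.674×10⁻¹¹ × 1.988×10³⁰ = 1.327×10²⁰ m³/s².
r₁ = 5.191×10⁷ km = 5.191×10¹⁰ m.
r₂ = 1.916×10⁹ km = 1.916×10¹² m.
Transfer ellipse a_t = (r₁ + r₂)/2 = 9.840×10¹¹ m.
At r₁: circular v_c1 = √(μ/r₁) = 50560 m/s; transfer-perihelion v_p = √[μ(2/r₁ − 1/a_t)] = 70550 m/s.
Δv₁ = v_p − v_c1 = 19990 m/s.
At r₂: circular v_c2 = √(μ/r₂) = 8322 m/s; transfer-aphelion v_a = √[μ(2/r₂ − 1/a_t)] = 1911 m/s.
Δv₂ = v_c2 − v_a = 6410 m/s.
Total Δv = Δv₁ + Δv₂ = 26400 m/s = 26.40 km/s.

Δv_total ≈ 26.4 km/s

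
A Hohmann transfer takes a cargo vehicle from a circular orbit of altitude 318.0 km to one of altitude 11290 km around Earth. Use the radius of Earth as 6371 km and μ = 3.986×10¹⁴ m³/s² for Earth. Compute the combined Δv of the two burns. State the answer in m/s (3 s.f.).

r₁ = 6371 + 318.0 = 6689.0 km = 6.6890×10⁶ m.
r₂ = 6371 + 11290 = 17661 km = 1.7661×10⁷ m.
Transfer ellipse a_t = (r₁ + r₂)/2 = 1.218×10⁷ m.
At r₁: circular v_c1 = √(μ/r₁) = 7719 m/s; transfer-perigee v_p = √[μ(2/r₁ − 1/a_t)] = 9297 m/s.
Δv₁ = v_p − v_c1 = 1578 m/s.
At r₂: circular v_c2 = √(μ/r₂) = 4751 m/s; transfer-apogee v_a = √[μ(2/r₂ − 1/a_t)] = 3521 m/s.
Δv₂ = v_c2 − v_a = 1229 m/s.
Total Δv = Δv₁ + Δv₂ = 2807 m/s.

Δv_total ≈ 2810 m/s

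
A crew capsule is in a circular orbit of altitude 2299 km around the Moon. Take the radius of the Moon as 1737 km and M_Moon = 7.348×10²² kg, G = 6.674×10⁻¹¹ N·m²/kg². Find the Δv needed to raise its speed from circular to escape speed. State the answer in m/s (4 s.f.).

Δv ≈ 456.6 m/s

μ = GM = 6.674×10⁻¹¹ × 7.348×10²² = 4.904×10¹² m³/s².
r = 1737 + 2299 = 4036.0 km = 4.0360×10⁶ m.
Circular speed v_c = √(μ/r) = 1102 m/s.
Escape speed v_esc = √(2μ/r) = √2 × v_c = 1559 m/s.
Δv = v_esc − v_c = 456.6 m/s.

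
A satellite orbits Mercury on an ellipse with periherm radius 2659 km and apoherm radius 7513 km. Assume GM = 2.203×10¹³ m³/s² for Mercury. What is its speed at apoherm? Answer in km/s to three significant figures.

v ≈ 1.24 km/s

Semi-major axis a = (r_p + r_a)/2 = 5086.0 km = 5.086×10⁶ m.
Vis-viva: v² = μ(2/r − 1/a) = 2.203×10¹³ × (2.662×10⁻⁷ − 1.966×10⁻⁷) = 1.533×10⁶ m²/s².
v = 1238 m/s = 1.238 km/s.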